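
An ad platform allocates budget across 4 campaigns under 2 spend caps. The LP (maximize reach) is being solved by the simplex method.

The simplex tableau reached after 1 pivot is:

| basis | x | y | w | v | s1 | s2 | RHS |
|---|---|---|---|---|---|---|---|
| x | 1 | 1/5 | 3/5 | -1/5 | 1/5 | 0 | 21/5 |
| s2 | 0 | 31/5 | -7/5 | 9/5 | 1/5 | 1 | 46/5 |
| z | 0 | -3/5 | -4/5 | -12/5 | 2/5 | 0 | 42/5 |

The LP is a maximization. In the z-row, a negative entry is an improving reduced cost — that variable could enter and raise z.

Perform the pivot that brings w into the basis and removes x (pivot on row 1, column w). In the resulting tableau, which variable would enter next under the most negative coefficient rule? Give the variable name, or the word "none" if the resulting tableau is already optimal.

Pivot element 3/5. New z-row = old z-row − (-4/5)·(row 1/(3/5)).
Updated z-row coefficients: x: 4/3, y: -1/3, w: 0, v: -8/3, s1: 2/3, s2: 0.
The most negative is -8/3 in column v, so v would enter next.

v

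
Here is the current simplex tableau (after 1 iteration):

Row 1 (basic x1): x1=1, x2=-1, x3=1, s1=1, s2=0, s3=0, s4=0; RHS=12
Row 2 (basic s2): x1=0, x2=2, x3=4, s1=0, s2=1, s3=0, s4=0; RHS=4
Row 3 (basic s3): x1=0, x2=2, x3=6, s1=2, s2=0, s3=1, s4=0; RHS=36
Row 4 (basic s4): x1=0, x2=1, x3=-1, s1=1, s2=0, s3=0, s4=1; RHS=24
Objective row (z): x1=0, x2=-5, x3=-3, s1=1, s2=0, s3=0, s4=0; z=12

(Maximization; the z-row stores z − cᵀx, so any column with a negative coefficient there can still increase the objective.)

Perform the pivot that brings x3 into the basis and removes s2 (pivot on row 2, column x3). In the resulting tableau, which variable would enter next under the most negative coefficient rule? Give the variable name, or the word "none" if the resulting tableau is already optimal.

Pivot element 4. New z-row = old z-row − (-3)·(row 2/4).
Updated z-row coefficients: x1: 0, x2: -7/2, x3: 0, s1: 1, s2: 3/4, s3: 0, s4: 0.
The most negative is -7/2 in column x2, so x2 would enter next.

x2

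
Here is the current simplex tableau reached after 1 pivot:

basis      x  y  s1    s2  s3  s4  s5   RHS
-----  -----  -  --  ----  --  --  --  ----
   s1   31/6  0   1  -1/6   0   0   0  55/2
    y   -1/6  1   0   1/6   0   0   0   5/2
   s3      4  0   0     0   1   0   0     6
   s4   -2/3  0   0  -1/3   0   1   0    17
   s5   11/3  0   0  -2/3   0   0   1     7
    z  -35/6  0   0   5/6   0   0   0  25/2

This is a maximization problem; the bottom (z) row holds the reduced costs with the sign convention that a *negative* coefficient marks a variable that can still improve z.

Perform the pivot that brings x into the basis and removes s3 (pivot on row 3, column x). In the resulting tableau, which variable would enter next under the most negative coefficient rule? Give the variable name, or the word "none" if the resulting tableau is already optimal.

none

Pivot element 4. New z-row = old z-row − (-35/6)·(row 3/4).
Updated z-row coefficients: x: 0, y: 0, s1: 0, s2: 5/6, s3: 35/24, s4: 0, s5: 0.
No coefficient is strictly negative; the tableau after this pivot is optimal.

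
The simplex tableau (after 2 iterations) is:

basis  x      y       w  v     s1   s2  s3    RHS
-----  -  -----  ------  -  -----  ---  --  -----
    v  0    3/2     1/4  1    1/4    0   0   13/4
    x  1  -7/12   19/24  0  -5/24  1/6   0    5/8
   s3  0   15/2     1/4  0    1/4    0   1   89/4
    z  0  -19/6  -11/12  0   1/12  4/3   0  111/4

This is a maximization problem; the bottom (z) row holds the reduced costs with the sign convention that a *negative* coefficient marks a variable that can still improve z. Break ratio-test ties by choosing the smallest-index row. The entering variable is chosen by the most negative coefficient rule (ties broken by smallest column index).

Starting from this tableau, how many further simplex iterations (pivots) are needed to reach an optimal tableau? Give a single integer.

2

pivot: y in, v out → z = 623/18
pivot: w in, x out → z = 567/16
No improving column remains; optimal.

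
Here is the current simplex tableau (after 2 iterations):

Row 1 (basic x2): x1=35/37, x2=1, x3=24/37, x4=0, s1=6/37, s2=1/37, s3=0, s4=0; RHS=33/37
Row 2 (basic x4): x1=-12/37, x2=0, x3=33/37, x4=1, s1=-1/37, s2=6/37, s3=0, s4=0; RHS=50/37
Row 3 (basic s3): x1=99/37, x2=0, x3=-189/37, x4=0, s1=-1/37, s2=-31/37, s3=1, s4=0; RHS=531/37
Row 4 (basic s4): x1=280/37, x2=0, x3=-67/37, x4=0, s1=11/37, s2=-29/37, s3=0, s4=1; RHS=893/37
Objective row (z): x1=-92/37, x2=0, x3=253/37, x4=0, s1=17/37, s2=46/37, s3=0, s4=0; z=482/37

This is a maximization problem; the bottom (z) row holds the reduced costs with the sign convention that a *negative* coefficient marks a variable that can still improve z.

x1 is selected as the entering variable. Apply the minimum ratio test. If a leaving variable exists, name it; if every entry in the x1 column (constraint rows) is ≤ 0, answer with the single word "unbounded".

x2

Ratios: row 1 (x2): (33/37)/(35/37) = 33/35; row 2 (x4): entry -12/37 ≤ 0, skip; row 3 (s3): (531/37)/(99/37) = 59/11; row 4 (s4): (893/37)/(280/37) = 893/280.
Minimum ratio is in the x2 row, so x2 leaves.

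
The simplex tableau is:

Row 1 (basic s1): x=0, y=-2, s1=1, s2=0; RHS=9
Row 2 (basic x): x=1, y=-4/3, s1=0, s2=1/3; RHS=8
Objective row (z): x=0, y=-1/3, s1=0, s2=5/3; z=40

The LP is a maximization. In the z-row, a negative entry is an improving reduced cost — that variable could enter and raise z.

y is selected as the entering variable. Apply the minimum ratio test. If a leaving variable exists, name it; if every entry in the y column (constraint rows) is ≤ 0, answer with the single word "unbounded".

unbounded

y-column entries: row 1: -2, row 2: -4/3. All ≤ 0, so y can increase without bound; the LP is unbounded in this direction.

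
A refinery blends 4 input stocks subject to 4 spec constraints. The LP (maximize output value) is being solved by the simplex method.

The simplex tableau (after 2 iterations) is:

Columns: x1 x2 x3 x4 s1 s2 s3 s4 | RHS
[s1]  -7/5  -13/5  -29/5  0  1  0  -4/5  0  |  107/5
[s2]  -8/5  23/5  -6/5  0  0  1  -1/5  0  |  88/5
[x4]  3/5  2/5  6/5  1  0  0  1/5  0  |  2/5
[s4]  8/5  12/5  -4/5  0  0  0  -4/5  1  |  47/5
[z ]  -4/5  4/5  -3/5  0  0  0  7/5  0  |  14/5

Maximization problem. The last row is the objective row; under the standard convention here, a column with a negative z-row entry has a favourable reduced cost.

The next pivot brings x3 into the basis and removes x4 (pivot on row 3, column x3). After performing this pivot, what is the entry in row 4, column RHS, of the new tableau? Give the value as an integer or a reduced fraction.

29/3

Pivot element is row 3, column x3: 6/5.
Normalize row 3: new (row 3, RHS) = (2/5)/(6/5) = 1/3.
row 4 ← row 4 − (-4/5)·(new row 3): 47/5 − (-4/5)·(1/3) = 29/3.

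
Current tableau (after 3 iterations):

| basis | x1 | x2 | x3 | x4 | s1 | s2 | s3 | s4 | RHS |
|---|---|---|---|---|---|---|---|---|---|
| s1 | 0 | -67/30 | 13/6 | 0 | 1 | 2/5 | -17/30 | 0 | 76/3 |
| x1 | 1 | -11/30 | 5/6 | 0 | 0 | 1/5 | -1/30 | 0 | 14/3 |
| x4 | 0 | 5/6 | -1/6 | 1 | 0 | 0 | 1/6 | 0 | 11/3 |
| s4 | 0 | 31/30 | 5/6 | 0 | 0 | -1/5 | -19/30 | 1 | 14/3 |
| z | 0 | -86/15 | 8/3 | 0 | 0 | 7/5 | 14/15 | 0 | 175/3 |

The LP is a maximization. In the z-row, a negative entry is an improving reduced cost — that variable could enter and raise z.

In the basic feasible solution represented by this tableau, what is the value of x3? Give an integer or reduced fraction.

x3 is nonbasic (not in the basis column), so its value in the current BFS is 0.

0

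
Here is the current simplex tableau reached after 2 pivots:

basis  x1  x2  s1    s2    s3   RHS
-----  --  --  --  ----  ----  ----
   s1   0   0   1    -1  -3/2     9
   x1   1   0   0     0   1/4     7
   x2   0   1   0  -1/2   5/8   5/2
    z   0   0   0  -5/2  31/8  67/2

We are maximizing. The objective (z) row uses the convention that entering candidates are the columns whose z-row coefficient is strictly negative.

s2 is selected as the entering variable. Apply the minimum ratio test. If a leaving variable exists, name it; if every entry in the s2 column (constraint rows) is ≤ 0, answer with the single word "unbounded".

s2-column entries: row 1: -1, row 2: 0, row 3: -1/2. All ≤ 0, so s2 can increase without bound; the LP is unbounded in this direction.

unbounded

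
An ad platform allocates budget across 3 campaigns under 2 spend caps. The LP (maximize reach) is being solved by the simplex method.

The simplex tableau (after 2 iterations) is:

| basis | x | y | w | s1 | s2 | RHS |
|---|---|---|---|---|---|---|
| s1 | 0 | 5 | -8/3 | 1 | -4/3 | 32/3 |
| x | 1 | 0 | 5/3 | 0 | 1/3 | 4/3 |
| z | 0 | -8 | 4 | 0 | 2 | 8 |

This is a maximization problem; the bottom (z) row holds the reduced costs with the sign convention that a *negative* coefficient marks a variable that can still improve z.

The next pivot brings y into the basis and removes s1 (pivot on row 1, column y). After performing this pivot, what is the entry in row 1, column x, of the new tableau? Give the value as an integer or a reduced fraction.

0

Pivot element is row 1, column y: 5.
Normalize row 1: new (row 1, x) = 0/5 = 0.
Row 1 is the pivot row, so the entry is 0.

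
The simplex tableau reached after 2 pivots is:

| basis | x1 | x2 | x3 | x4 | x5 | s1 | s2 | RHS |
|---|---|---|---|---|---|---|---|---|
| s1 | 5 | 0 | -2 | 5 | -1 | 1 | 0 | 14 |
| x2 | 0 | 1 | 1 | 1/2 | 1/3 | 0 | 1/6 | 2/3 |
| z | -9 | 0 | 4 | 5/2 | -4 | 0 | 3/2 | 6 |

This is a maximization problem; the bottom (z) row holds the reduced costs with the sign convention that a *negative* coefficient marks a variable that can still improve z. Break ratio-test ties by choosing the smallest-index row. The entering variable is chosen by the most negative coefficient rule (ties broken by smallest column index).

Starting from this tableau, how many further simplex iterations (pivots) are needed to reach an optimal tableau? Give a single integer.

2

pivot: x1 in, s1 out → z = 156/5
pivot: x5 in, x2 out → z = 214/5
No improving column remains; optimal.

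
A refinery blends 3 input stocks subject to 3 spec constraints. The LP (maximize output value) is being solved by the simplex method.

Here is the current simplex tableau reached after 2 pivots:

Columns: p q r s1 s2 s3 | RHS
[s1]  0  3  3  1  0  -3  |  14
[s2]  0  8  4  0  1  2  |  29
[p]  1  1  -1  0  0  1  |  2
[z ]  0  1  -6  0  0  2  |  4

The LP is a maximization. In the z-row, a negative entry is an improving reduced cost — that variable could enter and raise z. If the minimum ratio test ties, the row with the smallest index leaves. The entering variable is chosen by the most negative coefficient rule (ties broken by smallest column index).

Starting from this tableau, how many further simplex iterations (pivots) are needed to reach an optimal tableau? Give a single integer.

2

pivot: r in, s1 out → z = 32
pivot: s3 in, s2 out → z = 350/9
No improving column remains; optimal.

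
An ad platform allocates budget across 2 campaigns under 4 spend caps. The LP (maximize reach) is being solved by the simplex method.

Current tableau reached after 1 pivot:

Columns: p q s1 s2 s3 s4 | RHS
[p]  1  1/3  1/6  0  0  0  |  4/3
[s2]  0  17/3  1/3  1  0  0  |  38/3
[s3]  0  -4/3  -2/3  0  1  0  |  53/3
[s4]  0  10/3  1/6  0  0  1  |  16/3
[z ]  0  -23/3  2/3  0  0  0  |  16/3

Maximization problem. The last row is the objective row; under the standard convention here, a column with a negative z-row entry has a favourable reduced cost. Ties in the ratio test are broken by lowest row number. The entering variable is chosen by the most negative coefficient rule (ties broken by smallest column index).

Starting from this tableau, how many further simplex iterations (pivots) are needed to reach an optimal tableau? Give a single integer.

1

pivot: q in, s4 out → z = 88/5
No improving column remains; optimal.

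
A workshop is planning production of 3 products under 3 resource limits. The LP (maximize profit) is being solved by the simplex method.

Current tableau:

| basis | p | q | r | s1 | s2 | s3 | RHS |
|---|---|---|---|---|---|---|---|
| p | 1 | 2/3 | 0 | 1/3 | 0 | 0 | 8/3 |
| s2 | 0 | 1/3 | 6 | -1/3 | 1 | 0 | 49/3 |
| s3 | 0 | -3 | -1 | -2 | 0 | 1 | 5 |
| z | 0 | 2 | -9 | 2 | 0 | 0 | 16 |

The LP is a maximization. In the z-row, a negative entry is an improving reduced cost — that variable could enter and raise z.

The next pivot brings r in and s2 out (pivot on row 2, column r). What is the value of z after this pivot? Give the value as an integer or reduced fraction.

81/2

Minimum ratio for r: (49/3)/6 = 49/18.
z changes by −(z-row coeff of r)·ratio = −(-9)·(49/18) = 49/2.
New z = 16 + (49/2) = 81/2.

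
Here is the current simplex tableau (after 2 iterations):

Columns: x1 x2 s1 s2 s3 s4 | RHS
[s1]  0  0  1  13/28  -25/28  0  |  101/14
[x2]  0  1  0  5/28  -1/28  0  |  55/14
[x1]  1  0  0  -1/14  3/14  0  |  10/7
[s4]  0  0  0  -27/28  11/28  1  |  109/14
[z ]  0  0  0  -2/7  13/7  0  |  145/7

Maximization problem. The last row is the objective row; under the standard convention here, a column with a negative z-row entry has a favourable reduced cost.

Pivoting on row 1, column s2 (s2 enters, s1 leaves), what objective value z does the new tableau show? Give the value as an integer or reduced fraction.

327/13

Minimum ratio for s2: (101/14)/(13/28) = 202/13.
z changes by −(z-row coeff of s2)·ratio = −(-2/7)·(202/13) = 404/91.
New z = 145/7 + (404/91) = 327/13.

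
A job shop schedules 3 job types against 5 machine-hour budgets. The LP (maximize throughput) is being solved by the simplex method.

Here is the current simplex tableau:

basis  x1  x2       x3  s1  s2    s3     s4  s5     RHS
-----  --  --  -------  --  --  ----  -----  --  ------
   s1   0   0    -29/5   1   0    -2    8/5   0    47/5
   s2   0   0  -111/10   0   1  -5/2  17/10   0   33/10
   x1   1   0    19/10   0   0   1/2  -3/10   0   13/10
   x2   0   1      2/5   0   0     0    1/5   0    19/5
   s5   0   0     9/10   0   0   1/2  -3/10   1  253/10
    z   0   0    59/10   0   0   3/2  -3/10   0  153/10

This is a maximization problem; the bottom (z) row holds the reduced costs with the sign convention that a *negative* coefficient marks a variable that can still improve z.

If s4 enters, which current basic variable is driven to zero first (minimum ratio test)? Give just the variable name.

s2

Ratios: row 1 (s1): (47/5)/(8/5) = 47/8; row 2 (s2): (33/10)/(17/10) = 33/17; row 3 (x1): entry -3/10 ≤ 0, skip; row 4 (x2): (19/5)/(1/5) = 19; row 5 (s5): entry -3/10 ≤ 0, skip.
Minimum ratio 33/17 is in the s2 row, so s2 leaves.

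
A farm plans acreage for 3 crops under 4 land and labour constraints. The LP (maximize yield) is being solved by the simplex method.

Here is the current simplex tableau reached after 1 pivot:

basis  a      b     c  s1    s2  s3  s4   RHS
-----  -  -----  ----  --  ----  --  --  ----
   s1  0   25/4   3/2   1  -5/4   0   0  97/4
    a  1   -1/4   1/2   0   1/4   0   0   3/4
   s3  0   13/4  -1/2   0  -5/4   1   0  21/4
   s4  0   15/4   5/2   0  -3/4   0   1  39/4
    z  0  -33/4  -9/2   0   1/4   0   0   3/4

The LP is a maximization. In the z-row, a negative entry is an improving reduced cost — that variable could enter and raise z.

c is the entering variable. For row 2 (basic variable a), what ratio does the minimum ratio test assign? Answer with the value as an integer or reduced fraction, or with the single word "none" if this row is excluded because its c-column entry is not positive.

Ratio = RHS / (c entry) = (3/4) / (1/2) = 3/2.

3/2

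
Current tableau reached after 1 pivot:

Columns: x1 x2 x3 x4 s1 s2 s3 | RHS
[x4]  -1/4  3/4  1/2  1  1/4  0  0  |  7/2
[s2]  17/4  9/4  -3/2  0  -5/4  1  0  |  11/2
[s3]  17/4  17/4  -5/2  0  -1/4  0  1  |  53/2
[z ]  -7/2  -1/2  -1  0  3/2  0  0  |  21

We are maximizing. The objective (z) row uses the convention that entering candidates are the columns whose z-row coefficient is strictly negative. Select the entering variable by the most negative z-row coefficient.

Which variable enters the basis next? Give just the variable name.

Objective-row coefficients: x1: -7/2, x2: -1/2, x3: -1, x4: 0, s1: 3/2, s2: 0, s3: 0.
The most negative is -7/2 in column x1, so x1 enters.

x1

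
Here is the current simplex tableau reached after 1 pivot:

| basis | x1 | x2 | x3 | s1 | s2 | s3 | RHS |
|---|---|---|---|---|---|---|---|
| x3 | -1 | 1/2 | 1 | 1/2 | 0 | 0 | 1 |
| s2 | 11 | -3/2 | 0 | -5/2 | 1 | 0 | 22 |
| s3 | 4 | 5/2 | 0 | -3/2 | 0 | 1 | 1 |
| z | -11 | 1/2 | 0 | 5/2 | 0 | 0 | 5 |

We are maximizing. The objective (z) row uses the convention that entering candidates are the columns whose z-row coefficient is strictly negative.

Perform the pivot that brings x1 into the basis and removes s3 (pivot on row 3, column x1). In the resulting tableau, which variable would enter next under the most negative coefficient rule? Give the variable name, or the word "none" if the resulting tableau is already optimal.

s1

Pivot element 4. New z-row = old z-row − (-11)·(row 3/4).
Updated z-row coefficients: x1: 0, x2: 59/8, x3: 0, s1: -13/8, s2: 0, s3: 11/4.
The most negative is -13/8 in column s1, so s1 would enter next.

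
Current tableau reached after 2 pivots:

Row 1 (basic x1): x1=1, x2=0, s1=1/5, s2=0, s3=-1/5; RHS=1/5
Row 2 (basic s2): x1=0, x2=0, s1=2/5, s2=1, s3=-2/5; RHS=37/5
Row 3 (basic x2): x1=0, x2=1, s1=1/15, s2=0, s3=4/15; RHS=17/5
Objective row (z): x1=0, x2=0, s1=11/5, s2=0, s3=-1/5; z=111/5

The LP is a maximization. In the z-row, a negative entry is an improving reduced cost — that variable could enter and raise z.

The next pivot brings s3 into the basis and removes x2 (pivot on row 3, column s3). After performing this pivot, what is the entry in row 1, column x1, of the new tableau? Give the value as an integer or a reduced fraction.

1

Pivot element is row 3, column s3: 4/15.
Normalize row 3: new (row 3, x1) = 0/(4/15) = 0.
row 1 ← row 1 − (-1/5)·(new row 3): 1 − (-1/5)·0 = 1.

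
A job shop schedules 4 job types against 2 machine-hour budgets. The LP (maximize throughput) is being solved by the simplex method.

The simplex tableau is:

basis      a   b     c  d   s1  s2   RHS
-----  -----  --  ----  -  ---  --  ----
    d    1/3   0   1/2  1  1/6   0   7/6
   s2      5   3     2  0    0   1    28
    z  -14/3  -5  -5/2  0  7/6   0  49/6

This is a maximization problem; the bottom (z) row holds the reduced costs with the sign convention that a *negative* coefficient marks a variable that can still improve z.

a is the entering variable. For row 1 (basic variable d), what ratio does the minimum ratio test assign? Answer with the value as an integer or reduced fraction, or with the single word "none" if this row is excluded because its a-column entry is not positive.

7/2

Ratio = RHS / (a entry) = (7/6) / (1/3) = 7/2.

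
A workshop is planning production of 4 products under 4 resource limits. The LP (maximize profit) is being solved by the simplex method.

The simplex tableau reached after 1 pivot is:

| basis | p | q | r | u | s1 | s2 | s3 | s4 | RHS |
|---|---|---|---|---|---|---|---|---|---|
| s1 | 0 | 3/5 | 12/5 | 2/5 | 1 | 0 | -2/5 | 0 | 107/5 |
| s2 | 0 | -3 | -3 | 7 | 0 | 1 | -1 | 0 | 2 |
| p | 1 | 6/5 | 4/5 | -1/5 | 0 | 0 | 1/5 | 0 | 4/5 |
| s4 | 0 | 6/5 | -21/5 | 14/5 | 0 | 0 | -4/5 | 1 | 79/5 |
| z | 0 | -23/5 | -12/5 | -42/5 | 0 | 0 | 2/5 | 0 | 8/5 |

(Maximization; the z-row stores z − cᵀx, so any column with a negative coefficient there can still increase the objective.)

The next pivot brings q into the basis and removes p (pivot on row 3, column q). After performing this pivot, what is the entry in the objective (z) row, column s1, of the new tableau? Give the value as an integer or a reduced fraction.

Pivot element is row 3, column q: 6/5.
Normalize row 3: new (row 3, s1) = 0/(6/5) = 0.
z-row ← z-row − (-23/5)·(new row 3): 0 − (-23/5)·0 = 0.

0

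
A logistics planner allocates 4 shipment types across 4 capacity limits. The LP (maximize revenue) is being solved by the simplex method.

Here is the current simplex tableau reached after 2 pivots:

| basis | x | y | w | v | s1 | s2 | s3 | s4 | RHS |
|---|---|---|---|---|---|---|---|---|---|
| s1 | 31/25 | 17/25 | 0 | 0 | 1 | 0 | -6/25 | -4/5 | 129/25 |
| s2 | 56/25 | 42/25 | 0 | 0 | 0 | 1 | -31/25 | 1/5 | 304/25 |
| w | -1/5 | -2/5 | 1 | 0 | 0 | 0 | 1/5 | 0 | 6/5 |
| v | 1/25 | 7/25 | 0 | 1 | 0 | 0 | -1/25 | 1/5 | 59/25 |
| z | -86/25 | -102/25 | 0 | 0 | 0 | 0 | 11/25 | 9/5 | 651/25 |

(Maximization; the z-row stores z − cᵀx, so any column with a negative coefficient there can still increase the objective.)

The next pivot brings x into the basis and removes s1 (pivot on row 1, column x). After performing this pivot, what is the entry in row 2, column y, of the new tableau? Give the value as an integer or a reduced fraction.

14/31

Pivot element is row 1, column x: 31/25.
Normalize row 1: new (row 1, y) = (17/25)/(31/25) = 17/31.
row 2 ← row 2 − (56/25)·(new row 1): 42/25 − (56/25)·(17/31) = 14/31.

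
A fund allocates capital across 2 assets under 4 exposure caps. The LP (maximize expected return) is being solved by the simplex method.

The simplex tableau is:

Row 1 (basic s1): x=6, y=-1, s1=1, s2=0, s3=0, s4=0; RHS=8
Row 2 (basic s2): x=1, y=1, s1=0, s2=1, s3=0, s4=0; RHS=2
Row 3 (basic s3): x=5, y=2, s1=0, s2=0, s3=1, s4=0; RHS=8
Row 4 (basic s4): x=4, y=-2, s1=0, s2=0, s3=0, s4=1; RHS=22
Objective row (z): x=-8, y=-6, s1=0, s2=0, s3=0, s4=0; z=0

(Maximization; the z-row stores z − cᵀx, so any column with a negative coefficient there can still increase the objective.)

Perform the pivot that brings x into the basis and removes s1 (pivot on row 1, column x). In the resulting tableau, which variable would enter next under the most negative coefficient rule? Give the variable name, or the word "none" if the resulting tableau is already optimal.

y

Pivot element 6. New z-row = old z-row − (-8)·(row 1/6).
Updated z-row coefficients: x: 0, y: -22/3, s1: 4/3, s2: 0, s3: 0, s4: 0.
The most negative is -22/3 in column y, so y would enter next.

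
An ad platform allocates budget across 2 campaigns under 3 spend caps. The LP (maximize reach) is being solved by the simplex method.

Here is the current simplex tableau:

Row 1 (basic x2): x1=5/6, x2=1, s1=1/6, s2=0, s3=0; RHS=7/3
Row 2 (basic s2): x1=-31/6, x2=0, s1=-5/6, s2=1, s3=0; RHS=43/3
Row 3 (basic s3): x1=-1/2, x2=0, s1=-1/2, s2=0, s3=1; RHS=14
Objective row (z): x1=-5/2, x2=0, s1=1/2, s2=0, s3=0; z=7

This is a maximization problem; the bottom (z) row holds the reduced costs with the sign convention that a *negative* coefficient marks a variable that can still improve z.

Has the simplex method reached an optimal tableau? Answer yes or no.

Column x1 has objective-row coefficient -5/2, which is negative; an improving pivot exists, so not yet optimal.

no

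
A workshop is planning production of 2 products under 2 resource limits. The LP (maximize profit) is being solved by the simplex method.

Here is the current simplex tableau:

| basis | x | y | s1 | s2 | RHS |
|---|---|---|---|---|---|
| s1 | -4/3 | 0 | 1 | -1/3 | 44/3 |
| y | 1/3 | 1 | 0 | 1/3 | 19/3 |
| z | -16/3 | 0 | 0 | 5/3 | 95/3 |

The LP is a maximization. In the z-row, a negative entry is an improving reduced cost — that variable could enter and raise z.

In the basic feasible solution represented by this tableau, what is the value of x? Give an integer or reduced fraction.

x is nonbasic (not in the basis column), so its value in the current BFS is 0.

0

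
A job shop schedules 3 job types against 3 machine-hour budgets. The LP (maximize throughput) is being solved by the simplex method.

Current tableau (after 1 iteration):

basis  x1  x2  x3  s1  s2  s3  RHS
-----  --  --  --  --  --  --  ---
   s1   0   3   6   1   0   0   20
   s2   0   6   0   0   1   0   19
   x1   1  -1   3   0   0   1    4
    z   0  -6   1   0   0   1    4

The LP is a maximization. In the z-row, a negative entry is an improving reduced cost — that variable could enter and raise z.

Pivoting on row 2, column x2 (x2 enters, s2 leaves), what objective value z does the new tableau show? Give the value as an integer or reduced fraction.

Minimum ratio for x2: 19/6 = 19/6.
z changes by −(z-row coeff of x2)·ratio = −(-6)·(19/6) = 19.
New z = 4 + 19 = 23.

23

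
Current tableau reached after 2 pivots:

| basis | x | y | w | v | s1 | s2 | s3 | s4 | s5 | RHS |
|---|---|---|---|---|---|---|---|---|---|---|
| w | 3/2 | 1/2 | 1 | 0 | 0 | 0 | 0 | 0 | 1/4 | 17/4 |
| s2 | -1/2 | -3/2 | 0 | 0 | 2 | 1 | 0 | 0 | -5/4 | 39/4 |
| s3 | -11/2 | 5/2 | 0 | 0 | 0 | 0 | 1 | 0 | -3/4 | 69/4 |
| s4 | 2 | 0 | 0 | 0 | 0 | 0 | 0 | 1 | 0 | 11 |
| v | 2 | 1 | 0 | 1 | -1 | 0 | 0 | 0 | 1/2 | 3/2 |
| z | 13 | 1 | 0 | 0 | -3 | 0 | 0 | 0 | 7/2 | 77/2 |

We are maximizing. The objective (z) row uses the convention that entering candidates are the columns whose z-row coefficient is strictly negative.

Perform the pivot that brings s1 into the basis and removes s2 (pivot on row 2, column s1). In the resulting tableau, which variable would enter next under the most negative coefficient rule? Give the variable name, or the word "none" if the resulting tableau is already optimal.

Pivot element 2. New z-row = old z-row − (-3)·(row 2/2).
Updated z-row coefficients: x: 49/4, y: -5/4, w: 0, v: 0, s1: 0, s2: 3/2, s3: 0, s4: 0, s5: 13/8.
The most negative is -5/4 in column y, so y would enter next.

y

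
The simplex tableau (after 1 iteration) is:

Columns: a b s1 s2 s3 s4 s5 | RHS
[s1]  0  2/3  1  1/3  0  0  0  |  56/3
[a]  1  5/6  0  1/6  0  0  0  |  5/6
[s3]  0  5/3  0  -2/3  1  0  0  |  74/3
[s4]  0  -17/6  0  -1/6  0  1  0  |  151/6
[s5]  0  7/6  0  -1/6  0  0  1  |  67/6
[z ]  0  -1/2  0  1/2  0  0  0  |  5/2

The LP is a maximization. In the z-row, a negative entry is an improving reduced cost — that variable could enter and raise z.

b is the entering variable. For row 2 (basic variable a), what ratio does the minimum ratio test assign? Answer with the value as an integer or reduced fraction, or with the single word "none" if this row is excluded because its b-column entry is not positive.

Ratio = RHS / (b entry) = (5/6) / (5/6) = 1.

1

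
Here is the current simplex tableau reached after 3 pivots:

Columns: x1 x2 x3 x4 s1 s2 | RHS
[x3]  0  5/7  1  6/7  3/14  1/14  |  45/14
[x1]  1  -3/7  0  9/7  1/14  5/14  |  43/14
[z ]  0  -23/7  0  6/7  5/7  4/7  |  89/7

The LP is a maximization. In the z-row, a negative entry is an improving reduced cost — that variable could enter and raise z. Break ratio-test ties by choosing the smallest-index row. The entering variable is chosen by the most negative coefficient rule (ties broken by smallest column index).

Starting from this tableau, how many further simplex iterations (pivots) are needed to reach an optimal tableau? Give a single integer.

1

pivot: x2 in, x3 out → z = 55/2
No improving column remains; optimal.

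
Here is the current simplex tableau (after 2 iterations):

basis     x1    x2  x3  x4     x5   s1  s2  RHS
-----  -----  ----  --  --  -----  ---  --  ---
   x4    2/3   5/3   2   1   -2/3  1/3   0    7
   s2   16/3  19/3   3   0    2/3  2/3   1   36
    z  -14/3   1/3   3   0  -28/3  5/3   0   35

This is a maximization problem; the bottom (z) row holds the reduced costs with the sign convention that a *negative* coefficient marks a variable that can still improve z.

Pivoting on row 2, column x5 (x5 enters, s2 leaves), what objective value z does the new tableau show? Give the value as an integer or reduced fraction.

539

Minimum ratio for x5: 36/(2/3) = 54.
z changes by −(z-row coeff of x5)·ratio = −(-28/3)·54 = 504.
New z = 35 + 504 = 539.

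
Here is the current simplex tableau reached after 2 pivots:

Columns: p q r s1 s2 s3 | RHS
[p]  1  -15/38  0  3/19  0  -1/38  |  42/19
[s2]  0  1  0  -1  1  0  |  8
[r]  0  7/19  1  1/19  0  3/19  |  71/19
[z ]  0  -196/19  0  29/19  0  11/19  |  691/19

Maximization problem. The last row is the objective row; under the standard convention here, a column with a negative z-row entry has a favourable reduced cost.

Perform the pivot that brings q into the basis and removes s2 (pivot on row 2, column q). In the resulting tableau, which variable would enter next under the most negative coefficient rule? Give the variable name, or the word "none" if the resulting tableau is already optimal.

s1

Pivot element 1. New z-row = old z-row − (-196/19)·(row 2/1).
Updated z-row coefficients: p: 0, q: 0, r: 0, s1: -167/19, s2: 196/19, s3: 11/19.
The most negative is -167/19 in column s1, so s1 would enter next.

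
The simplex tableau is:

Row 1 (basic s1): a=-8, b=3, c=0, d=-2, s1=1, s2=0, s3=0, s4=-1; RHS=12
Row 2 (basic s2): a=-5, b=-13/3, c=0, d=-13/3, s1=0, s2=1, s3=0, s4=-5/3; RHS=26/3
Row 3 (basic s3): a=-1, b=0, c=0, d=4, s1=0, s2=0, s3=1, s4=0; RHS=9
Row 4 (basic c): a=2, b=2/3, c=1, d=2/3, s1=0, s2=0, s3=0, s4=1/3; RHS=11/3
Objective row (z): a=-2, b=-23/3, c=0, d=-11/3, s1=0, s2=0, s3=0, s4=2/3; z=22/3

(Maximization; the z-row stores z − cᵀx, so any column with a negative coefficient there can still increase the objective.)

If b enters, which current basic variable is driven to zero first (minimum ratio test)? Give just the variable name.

s1

Ratios: row 1 (s1): 12/3 = 4; row 2 (s2): entry -13/3 ≤ 0, skip; row 3 (s3): entry 0 ≤ 0, skip; row 4 (c): (11/3)/(2/3) = 11/2.
Minimum ratio 4 is in the s1 row, so s1 leaves.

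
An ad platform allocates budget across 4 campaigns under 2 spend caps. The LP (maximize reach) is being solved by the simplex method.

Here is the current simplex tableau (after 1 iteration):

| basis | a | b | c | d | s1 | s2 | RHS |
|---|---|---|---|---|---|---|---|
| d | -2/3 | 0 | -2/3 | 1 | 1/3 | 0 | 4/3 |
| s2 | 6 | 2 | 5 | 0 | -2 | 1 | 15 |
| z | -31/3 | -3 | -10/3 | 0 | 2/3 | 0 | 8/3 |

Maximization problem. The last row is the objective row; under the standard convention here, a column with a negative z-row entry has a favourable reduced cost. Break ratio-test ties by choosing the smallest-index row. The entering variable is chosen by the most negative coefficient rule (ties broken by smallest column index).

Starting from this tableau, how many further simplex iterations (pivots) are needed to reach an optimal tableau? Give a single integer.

pivot: a in, s2 out → z = 57/2
pivot: s1 in, d out → z = 207/2
No improving column remains; optimal.

2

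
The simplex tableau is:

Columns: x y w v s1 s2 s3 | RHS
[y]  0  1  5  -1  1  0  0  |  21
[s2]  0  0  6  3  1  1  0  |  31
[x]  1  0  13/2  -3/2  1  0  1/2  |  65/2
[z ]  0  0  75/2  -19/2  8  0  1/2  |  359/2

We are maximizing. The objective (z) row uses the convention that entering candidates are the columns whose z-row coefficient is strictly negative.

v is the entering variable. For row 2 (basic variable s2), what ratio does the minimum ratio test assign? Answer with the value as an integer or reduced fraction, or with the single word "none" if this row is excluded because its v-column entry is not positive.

31/3

Ratio = RHS / (v entry) = 31 / 3 = 31/3.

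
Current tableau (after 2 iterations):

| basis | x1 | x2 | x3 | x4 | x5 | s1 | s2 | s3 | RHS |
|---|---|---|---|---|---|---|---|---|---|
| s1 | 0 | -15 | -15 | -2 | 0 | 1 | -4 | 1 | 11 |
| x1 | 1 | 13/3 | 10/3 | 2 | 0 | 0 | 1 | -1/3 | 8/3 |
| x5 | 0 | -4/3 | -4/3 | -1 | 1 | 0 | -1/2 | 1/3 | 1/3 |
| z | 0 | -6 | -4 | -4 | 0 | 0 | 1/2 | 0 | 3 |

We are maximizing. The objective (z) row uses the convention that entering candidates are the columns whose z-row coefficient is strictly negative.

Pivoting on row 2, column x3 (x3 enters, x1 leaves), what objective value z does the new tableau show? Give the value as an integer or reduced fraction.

31/5

Minimum ratio for x3: (8/3)/(10/3) = 4/5.
z changes by −(z-row coeff of x3)·ratio = −(-4)·(4/5) = 16/5.
New z = 3 + (16/5) = 31/5.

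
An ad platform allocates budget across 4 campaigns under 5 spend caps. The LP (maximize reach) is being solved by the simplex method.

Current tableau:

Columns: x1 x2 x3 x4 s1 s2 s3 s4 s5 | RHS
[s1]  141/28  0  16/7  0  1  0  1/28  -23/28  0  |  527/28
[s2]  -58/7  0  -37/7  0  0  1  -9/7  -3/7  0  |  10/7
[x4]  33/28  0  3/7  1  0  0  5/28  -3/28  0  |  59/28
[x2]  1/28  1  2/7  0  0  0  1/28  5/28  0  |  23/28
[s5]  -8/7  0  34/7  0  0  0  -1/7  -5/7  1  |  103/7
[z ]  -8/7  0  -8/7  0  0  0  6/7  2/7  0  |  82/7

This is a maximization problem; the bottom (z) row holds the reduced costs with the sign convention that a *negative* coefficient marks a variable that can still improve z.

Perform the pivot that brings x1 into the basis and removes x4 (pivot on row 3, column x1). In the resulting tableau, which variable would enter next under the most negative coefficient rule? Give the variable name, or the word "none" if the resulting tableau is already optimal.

Pivot element 33/28. New z-row = old z-row − (-8/7)·(row 3/(33/28)).
Updated z-row coefficients: x1: 0, x2: 0, x3: -8/11, x4: 32/33, s1: 0, s2: 0, s3: 34/33, s4: 2/11, s5: 0.
The most negative is -8/11 in column x3, so x3 would enter next.

x3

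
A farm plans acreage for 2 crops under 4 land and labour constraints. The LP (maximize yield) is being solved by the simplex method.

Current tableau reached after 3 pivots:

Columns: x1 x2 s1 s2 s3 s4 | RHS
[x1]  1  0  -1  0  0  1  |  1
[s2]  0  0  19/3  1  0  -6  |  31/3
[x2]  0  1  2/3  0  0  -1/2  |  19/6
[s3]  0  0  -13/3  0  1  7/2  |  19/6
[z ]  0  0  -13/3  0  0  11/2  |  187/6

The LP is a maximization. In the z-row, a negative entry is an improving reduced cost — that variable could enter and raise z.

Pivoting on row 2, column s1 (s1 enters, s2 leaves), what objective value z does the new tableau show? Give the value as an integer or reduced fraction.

1453/38

Minimum ratio for s1: (31/3)/(19/3) = 31/19.
z changes by −(z-row coeff of s1)·ratio = −(-13/3)·(31/19) = 403/57.
New z = 187/6 + (403/57) = 1453/38.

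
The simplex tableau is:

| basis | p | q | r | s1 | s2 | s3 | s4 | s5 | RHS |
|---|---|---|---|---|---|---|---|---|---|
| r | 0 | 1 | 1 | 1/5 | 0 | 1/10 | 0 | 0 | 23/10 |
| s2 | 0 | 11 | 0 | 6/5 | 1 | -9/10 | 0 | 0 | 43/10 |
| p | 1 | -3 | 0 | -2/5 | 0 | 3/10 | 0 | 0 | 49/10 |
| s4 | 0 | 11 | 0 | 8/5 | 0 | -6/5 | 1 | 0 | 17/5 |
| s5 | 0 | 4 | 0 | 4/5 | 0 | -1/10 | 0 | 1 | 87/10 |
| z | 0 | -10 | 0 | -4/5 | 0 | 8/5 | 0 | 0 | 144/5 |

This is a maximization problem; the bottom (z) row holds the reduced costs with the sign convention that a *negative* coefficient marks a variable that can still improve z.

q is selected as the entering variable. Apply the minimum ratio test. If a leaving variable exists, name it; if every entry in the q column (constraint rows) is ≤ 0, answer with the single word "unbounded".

s4

Ratios: row 1 (r): (23/10)/1 = 23/10; row 2 (s2): (43/10)/11 = 43/110; row 3 (p): entry -3 ≤ 0, skip; row 4 (s4): (17/5)/11 = 17/55; row 5 (s5): (87/10)/4 = 87/40.
Minimum ratio is in the s4 row, so s4 leaves.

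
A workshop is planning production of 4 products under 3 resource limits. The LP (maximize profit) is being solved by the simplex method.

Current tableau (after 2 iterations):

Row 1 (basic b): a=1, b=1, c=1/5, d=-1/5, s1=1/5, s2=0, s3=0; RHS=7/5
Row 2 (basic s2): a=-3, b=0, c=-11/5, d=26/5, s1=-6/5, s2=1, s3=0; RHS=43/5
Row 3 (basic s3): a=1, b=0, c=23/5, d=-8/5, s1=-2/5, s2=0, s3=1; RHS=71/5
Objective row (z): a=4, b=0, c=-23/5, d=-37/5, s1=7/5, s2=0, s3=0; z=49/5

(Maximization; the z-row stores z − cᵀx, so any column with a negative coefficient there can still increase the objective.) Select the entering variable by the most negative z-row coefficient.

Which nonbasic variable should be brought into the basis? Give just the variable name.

Objective-row coefficients: a: 4, b: 0, c: -23/5, d: -37/5, s1: 7/5, s2: 0, s3: 0.
The most negative is -37/5 in column d, so d enters.

d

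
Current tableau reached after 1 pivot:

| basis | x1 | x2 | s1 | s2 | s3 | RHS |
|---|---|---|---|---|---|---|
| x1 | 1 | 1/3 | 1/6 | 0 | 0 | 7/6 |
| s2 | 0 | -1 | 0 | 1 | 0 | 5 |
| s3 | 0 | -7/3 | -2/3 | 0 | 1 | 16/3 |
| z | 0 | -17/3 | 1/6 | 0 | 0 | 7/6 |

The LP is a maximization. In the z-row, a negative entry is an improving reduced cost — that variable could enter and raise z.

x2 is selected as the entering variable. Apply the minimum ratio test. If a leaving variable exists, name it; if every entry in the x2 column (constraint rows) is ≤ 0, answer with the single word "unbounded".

x1

Ratios: row 1 (x1): (7/6)/(1/3) = 7/2; row 2 (s2): entry -1 ≤ 0, skip; row 3 (s3): entry -7/3 ≤ 0, skip.
Minimum ratio is in the x1 row, so x1 leaves.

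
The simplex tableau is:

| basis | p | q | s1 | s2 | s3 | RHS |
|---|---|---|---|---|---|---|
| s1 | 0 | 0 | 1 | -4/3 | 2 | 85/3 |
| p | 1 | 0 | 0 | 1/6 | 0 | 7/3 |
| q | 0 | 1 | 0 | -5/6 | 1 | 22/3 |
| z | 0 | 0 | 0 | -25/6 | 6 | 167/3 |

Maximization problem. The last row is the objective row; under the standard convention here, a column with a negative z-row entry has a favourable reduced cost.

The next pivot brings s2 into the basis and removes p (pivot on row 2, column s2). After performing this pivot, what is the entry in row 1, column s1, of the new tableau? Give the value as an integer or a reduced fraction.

1

Pivot element is row 2, column s2: 1/6.
Normalize row 2: new (row 2, s1) = 0/(1/6) = 0.
row 1 ← row 1 − (-4/3)·(new row 2): 1 − (-4/3)·0 = 1.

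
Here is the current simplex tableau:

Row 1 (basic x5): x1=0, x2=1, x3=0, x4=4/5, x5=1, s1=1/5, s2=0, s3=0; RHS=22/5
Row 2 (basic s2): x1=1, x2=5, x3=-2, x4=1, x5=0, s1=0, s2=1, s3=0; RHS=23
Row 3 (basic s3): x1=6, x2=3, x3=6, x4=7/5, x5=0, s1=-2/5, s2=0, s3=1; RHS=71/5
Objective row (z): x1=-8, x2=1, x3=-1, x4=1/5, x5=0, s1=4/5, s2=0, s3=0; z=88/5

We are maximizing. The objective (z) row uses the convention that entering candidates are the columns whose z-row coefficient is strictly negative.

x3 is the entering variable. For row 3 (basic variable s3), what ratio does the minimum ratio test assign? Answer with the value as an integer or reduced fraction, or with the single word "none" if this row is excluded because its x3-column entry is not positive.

71/30

Ratio = RHS / (x3 entry) = (71/5) / 6 = 71/30.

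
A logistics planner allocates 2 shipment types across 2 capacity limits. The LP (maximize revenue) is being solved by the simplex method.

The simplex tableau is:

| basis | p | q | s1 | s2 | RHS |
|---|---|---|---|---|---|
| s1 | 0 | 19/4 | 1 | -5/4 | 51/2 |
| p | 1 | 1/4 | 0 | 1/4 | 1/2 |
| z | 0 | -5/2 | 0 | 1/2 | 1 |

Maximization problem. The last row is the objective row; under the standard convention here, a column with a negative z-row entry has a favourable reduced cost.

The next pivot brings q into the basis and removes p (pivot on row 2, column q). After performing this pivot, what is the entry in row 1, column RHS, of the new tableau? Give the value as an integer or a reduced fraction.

Pivot element is row 2, column q: 1/4.
Normalize row 2: new (row 2, RHS) = (1/2)/(1/4) = 2.
row 1 ← row 1 − (19/4)·(new row 2): 51/2 − (19/4)·2 = 16.

16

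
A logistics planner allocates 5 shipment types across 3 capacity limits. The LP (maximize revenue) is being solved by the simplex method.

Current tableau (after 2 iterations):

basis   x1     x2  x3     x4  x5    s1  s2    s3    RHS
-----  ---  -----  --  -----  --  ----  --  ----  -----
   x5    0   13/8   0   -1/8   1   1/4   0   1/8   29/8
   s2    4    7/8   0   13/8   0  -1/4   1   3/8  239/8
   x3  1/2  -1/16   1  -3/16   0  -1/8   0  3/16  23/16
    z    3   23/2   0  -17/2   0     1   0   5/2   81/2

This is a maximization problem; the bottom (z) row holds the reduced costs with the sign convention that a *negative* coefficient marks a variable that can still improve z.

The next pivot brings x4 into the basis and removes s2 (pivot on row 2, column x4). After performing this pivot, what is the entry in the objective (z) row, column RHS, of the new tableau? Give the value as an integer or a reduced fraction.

Pivot element is row 2, column x4: 13/8.
Normalize row 2: new (row 2, RHS) = (239/8)/(13/8) = 239/13.
z-row ← z-row − (-17/2)·(new row 2): 81/2 − (-17/2)·(239/13) = 2558/13.

2558/13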